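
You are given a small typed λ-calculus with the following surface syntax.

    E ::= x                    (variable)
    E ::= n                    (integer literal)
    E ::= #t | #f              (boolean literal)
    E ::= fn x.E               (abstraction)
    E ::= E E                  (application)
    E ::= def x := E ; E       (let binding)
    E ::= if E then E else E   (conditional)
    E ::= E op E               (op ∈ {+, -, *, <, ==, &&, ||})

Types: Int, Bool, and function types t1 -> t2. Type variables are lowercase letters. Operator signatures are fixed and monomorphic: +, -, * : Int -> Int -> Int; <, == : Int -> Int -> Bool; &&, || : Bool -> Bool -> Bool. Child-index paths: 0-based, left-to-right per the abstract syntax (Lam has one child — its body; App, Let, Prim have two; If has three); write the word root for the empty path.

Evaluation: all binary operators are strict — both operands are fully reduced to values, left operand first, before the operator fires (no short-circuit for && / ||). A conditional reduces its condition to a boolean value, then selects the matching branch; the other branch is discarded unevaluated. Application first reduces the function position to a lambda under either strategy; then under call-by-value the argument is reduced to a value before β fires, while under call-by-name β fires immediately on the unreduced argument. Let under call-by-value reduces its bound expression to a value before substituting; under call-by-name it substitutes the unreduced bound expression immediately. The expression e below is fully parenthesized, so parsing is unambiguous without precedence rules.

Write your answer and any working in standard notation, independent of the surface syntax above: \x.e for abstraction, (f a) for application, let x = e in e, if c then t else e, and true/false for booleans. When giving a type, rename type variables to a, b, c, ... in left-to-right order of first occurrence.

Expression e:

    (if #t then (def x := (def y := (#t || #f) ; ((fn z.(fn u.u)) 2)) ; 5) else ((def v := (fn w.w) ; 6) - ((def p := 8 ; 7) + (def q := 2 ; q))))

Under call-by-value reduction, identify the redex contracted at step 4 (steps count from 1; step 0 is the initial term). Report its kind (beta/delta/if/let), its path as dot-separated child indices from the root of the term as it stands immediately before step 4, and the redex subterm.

Answer: beta at 0 : ((\z.(\u.u)) 2)

Derivation:
step 0: (if true then (let x = (let y = (true || false) in ((\z.(\u.u)) 2)) in 5) else ((let v = (\w.w) in 6) - ((let p = 8 in 7) + (let q = 2 in q))))
step 1: [if@root] (let x = (let y = (true || false) in ((\z.(\u.u)) 2)) in 5)
step 2: [delta@0.0] (let x = (let y = true in ((\z.(\u.u)) 2)) in 5)
step 3: [let@0] (let x = ((\z.(\u.u)) 2) in 5)
step 4: [beta@0] (let x = (\u.u) in 5)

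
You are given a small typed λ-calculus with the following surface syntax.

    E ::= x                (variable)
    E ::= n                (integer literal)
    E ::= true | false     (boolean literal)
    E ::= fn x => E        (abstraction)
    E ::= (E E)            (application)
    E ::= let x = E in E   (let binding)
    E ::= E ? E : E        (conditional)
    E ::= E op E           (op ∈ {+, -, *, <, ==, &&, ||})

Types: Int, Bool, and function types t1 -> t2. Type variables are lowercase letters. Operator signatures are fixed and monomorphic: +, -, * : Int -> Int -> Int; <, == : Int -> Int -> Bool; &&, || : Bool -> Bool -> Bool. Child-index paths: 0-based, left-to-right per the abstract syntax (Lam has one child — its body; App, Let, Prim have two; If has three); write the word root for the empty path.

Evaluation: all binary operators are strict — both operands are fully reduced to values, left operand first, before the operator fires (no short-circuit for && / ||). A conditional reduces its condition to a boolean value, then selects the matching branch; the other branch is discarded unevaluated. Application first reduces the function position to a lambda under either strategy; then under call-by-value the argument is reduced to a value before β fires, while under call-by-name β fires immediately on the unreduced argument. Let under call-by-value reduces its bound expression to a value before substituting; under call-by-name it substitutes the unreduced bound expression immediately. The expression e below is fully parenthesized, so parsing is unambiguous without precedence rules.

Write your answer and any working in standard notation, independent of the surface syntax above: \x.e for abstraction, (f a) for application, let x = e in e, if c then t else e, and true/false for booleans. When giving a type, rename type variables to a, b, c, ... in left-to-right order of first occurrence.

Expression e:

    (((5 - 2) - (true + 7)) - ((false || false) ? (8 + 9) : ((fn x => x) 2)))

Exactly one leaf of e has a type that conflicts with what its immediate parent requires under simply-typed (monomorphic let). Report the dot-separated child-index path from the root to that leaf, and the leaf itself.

Answer: 0.1.0 : true

Derivation:
  unify Int ~ Int
  unify Int ~ Int
  unify Int ~ Int
  unify Bool ~ Int
  FAIL: mismatch Bool ~ Int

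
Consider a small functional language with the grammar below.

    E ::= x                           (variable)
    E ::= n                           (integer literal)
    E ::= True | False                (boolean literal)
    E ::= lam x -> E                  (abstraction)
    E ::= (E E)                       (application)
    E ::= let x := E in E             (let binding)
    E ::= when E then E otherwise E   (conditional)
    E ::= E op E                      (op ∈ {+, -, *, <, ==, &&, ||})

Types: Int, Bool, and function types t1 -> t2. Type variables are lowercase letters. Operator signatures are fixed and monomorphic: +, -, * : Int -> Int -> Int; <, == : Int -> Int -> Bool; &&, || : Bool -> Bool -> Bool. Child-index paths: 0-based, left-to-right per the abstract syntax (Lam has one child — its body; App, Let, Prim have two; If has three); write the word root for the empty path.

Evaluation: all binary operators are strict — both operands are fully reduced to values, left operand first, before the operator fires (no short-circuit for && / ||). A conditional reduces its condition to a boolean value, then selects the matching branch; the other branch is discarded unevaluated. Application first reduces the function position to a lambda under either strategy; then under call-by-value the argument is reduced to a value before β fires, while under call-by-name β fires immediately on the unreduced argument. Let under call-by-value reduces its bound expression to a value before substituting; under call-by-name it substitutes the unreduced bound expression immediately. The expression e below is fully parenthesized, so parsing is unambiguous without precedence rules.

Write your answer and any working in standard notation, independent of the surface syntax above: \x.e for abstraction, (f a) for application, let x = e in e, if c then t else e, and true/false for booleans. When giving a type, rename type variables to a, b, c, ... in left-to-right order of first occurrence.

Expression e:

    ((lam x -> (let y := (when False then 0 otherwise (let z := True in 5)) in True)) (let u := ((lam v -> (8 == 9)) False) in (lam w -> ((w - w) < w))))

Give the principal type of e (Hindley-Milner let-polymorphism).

Working:
  unify Bool ~ Bool
let z : Bool
  unify Int ~ Int
let y : Int
\x._ : a -> Bool
  unify Int ~ Int
  unify Int ~ Int
\v._ : b -> Bool
  unify b -> Bool ~ Bool -> c
  unify b ~ Bool
  unify Bool ~ c
_ _ : Bool
let u : Bool
w : d
  unify d ~ Int
w : Int
  unify Int ~ Int
  unify Int ~ Int
w : Int
  unify Int ~ Int
\w._ : Int -> Bool
  unify a -> Bool ~ (Int -> Bool) -> e
  unify a ~ Int -> Bool
  unify Bool ~ e
_ _ : Bool

Answer: Bool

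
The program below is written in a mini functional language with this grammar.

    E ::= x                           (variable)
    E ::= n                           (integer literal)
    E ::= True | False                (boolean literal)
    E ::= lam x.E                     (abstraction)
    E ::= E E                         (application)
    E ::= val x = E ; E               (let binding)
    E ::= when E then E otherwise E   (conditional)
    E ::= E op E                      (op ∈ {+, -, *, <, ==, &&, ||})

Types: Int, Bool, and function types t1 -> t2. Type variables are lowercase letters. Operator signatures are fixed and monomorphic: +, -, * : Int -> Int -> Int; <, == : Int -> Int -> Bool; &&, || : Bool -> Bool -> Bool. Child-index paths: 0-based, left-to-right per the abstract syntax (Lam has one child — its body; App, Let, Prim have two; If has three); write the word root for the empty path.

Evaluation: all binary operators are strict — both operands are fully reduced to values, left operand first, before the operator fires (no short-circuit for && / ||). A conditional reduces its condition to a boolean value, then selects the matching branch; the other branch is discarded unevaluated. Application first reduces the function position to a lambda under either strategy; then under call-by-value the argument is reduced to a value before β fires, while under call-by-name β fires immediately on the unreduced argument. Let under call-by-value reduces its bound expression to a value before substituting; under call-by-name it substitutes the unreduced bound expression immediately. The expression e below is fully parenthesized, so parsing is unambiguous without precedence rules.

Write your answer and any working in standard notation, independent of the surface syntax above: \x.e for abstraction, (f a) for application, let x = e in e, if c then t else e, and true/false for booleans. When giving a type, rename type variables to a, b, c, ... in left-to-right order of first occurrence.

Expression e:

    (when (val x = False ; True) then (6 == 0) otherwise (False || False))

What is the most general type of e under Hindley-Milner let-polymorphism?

Answer: Bool

Working:
let x : Bool
  unify Bool ~ Bool
  unify Int ~ Int
  unify Int ~ Int
  unify Bool ~ Bool
  unify Bool ~ Bool
  unify Bool ~ Bool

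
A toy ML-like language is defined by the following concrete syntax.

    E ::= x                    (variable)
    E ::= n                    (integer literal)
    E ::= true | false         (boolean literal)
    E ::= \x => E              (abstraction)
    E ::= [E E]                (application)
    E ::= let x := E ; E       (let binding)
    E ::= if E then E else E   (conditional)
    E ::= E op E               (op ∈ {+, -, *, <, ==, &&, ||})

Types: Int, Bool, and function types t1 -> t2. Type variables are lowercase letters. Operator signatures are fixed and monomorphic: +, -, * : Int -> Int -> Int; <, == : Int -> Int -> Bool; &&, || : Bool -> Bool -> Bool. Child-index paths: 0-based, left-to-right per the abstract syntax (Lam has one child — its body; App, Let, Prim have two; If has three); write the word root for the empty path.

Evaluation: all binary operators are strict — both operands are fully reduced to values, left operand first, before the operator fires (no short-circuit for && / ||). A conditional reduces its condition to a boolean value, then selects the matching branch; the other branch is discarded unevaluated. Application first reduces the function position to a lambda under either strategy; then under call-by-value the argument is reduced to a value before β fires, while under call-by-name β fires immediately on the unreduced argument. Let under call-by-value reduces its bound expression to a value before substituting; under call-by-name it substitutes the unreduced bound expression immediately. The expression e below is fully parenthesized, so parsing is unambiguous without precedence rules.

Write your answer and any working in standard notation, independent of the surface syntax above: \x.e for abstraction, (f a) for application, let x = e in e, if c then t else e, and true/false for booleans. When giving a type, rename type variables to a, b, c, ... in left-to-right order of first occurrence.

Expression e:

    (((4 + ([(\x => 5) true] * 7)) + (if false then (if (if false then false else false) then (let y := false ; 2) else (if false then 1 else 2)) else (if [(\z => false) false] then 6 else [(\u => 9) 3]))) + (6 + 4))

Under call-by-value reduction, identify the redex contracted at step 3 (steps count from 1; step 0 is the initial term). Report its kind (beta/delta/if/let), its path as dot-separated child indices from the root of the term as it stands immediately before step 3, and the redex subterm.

Answer: delta at 0.0 : (4 + 35)

Working:
step 0: (((4 + (((\x.5) true) * 7)) + (if false then (if (if false then false else false) then (let y = false in 2) else (if false then 1 else 2)) else (if ((\z.false) false) then 6 else ((\u.9) 3)))) + (6 + 4))
step 1: [beta@0.0.1.0] (((4 + (5 * 7)) + (if false then (if (if false then false else false) then (let y = false in 2) else (if false then 1 else 2)) else (if ((\z.false) false) then 6 else ((\u.9) 3)))) + (6 + 4))
step 2: [delta@0.0.1] (((4 + 35) + (if false then (if (if false then false else false) then (let y = false in 2) else (if false then 1 else 2)) else (if ((\z.false) false) then 6 else ((\u.9) 3)))) + (6 + 4))
step 3: [delta@0.0] ((39 + (if false then (if (if false then false else false) then (let y = false in 2) else (if false then 1 else 2)) else (if ((\z.false) false) then 6 else ((\u.9) 3)))) + (6 + 4))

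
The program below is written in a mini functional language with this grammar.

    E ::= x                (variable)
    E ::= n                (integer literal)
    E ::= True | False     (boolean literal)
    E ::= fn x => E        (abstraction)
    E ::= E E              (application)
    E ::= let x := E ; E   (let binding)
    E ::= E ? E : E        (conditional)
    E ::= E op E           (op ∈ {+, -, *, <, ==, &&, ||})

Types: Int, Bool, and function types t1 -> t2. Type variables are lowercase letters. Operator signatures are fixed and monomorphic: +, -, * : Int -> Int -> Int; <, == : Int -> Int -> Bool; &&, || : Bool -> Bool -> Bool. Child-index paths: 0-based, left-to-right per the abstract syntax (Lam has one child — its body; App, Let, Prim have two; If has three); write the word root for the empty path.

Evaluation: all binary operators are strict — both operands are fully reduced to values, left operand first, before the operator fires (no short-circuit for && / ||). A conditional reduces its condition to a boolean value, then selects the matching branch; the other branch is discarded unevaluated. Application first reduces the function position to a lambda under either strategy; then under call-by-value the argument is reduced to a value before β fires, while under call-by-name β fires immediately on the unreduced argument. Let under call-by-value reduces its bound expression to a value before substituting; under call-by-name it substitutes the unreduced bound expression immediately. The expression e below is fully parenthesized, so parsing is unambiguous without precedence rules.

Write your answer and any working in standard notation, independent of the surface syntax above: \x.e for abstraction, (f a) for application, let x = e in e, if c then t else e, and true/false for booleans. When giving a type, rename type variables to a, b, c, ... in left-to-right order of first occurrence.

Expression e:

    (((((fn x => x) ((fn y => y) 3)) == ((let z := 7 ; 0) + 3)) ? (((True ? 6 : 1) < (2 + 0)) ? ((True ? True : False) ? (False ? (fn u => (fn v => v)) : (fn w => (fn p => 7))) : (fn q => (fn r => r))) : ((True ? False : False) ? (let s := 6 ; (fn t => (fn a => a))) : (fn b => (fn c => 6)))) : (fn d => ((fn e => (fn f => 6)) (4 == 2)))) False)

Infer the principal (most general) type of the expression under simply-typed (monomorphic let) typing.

Working:
x : a
\x._ : a -> a
y : b
\y._ : b -> b
  unify b -> b ~ Int -> c
  unify b ~ Int
  unify Int ~ c
_ _ : Int
  unify a -> a ~ Int -> d
  unify a ~ Int
  unify Int ~ d
_ _ : Int
  unify Int ~ Int
let z : Int
  unify Int ~ Int
  unify Int ~ Int
  unify Int ~ Int
  unify Bool ~ Bool
  unify Bool ~ Bool
  unify Int ~ Int
  unify Int ~ Int
  unify Int ~ Int
  unify Int ~ Int
  unify Int ~ Int
  unify Bool ~ Bool
  unify Bool ~ Bool
  unify Bool ~ Bool
  unify Bool ~ Bool
  unify Bool ~ Bool
v : f
\v._ : f -> f
\u._ : e -> f -> f
\p._ : h -> Int
\w._ : g -> h -> Int
  unify e -> f -> f ~ g -> h -> Int
  unify e ~ g
  unify f -> f ~ h -> Int
  unify f ~ h
  unify h ~ Int
r : j
\r._ : j -> j
\q._ : i -> j -> j
  unify g -> Int -> Int ~ i -> j -> j
  unify g ~ i
  unify Int -> Int ~ j -> j
  unify Int ~ j
  unify Int ~ Int
  unify Bool ~ Bool
  unify Bool ~ Bool
  unify Bool ~ Bool
let s : Int
a : l
\a._ : l -> l
\t._ : k -> l -> l
\c._ : n -> Int
\b._ : m -> n -> Int
  unify k -> l -> l ~ m -> n -> Int
  unify k ~ m
  unify l -> l ~ n -> Int
  unify l ~ n
  unify n ~ Int
  unify i -> Int -> Int ~ m -> Int -> Int
  unify i ~ m
  unify Int -> Int ~ Int -> Int
  unify Int ~ Int
  unify Int ~ Int
\f._ : q -> Int
\e._ : p -> q -> Int
  unify Int ~ Int
  unify Int ~ Int
  unify p -> q -> Int ~ Bool -> r
  unify p ~ Bool
  unify q -> Int ~ r
_ _ : q -> Int
\d._ : o -> q -> Int
  unify m -> Int -> Int ~ o -> q -> Int
  unify m ~ o
  unify Int -> Int ~ q -> Int
  unify Int ~ q
  unify Int ~ Int
  unify o -> Int -> Int ~ Bool -> s
  unify o ~ Bool
  unify Int -> Int ~ s
_ _ : Int -> Int

Answer: Int -> Int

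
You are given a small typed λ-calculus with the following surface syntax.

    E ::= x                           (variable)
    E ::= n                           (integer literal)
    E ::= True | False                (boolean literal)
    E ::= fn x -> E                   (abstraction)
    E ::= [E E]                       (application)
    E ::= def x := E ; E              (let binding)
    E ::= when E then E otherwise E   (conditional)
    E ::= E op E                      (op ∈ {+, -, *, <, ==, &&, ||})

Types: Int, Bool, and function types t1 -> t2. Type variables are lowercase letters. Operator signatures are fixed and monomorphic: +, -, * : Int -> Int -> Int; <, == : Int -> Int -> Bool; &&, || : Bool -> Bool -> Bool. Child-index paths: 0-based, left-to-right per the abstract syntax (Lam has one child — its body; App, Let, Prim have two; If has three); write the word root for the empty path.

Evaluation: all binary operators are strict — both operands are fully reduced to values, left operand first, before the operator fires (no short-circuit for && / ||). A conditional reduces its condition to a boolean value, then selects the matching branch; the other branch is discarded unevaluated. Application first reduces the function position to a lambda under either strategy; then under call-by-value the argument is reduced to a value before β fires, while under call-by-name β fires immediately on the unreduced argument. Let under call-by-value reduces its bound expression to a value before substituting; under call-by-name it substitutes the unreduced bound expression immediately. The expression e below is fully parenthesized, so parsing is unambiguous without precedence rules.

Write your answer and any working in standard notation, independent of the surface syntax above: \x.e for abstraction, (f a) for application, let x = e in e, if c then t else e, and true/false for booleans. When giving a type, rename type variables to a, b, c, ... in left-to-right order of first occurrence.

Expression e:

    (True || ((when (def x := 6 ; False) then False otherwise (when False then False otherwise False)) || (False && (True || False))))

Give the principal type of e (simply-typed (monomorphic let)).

Derivation:
  unify Bool ~ Bool
let x : Int
  unify Bool ~ Bool
  unify Bool ~ Bool
  unify Bool ~ Bool
  unify Bool ~ Bool
  unify Bool ~ Bool
  unify Bool ~ Bool
  unify Bool ~ Bool
  unify Bool ~ Bool
  unify Bool ~ Bool
  unify Bool ~ Bool
  unify Bool ~ Bool

Answer: Bool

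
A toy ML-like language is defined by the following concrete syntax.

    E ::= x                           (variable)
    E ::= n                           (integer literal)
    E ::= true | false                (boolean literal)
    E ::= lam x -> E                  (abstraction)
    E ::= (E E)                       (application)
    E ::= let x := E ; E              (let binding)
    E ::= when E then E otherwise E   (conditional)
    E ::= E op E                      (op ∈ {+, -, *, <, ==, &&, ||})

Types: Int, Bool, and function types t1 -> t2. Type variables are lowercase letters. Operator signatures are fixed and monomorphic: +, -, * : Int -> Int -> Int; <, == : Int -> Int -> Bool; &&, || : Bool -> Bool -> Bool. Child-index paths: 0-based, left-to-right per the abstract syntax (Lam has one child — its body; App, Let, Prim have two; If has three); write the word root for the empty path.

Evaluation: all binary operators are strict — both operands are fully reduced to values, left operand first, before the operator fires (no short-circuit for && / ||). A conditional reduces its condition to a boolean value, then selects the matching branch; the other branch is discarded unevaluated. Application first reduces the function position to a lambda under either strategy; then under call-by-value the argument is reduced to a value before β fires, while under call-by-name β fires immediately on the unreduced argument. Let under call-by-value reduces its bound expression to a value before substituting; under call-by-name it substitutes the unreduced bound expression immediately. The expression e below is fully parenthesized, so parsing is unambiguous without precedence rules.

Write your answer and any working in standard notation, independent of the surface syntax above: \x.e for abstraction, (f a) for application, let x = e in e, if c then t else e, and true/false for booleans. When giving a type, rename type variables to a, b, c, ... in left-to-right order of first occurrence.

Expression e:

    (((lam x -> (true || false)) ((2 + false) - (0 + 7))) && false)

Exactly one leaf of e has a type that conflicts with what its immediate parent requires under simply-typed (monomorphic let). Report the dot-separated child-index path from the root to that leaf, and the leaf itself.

Answer: 0.1.0.1 : false

Derivation:
  unify Bool ~ Bool
  unify Bool ~ Bool
\x._ : a -> Bool
  unify Int ~ Int
  unify Bool ~ Int
  FAIL: mismatch Bool ~ Int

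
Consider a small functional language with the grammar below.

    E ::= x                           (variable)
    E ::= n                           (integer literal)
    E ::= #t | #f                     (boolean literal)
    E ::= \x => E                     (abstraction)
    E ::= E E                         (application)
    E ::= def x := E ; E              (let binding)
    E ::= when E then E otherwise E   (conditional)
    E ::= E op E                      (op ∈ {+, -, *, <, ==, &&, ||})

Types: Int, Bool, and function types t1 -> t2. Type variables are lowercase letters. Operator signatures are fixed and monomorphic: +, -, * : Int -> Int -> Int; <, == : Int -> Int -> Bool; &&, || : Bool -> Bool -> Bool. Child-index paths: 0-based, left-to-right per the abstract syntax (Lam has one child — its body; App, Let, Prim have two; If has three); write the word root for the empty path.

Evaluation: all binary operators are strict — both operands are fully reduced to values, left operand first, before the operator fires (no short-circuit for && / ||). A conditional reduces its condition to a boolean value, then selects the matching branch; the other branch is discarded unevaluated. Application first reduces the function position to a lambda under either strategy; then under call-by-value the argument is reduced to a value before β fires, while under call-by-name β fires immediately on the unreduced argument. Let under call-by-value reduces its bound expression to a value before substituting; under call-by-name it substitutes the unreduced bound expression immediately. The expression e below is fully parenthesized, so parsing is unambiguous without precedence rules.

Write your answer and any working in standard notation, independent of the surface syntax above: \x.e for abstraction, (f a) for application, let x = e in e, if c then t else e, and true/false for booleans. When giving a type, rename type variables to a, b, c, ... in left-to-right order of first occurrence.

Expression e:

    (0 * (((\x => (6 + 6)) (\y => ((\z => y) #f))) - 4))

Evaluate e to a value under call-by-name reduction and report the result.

Answer: 0

Derivation:
step 0: (0 * (((\x.(6 + 6)) (\y.((\z.y) false))) - 4))
step 1: [beta@1.0] (0 * ((6 + 6) - 4))
step 2: [delta@1.0] (0 * (12 - 4))
step 3: [delta@1] (0 * 8)
step 4: [delta@root] 0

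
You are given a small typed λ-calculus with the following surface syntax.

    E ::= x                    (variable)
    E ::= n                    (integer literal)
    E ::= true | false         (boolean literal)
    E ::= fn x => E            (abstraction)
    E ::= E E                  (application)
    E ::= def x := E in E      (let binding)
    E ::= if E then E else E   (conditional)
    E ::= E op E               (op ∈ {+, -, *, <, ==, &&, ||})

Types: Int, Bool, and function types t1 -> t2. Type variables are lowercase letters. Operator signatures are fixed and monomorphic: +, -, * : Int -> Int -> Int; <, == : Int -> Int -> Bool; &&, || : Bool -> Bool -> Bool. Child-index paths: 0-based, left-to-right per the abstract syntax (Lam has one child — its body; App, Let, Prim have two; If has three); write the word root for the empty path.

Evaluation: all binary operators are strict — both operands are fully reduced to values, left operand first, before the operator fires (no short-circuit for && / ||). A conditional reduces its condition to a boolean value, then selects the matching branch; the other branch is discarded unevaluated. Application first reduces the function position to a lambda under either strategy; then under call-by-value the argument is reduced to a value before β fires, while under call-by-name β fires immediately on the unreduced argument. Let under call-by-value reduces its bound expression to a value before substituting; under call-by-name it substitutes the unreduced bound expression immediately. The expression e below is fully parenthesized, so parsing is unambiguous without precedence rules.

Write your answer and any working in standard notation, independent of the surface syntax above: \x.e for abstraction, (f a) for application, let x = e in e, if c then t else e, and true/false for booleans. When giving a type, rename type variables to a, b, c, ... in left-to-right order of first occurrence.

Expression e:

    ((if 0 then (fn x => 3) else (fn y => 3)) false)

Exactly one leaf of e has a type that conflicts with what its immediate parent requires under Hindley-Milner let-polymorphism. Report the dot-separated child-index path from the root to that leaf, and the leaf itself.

Working:
  unify Int ~ Bool
  FAIL: mismatch Int ~ Bool

Answer: 0.0 : 0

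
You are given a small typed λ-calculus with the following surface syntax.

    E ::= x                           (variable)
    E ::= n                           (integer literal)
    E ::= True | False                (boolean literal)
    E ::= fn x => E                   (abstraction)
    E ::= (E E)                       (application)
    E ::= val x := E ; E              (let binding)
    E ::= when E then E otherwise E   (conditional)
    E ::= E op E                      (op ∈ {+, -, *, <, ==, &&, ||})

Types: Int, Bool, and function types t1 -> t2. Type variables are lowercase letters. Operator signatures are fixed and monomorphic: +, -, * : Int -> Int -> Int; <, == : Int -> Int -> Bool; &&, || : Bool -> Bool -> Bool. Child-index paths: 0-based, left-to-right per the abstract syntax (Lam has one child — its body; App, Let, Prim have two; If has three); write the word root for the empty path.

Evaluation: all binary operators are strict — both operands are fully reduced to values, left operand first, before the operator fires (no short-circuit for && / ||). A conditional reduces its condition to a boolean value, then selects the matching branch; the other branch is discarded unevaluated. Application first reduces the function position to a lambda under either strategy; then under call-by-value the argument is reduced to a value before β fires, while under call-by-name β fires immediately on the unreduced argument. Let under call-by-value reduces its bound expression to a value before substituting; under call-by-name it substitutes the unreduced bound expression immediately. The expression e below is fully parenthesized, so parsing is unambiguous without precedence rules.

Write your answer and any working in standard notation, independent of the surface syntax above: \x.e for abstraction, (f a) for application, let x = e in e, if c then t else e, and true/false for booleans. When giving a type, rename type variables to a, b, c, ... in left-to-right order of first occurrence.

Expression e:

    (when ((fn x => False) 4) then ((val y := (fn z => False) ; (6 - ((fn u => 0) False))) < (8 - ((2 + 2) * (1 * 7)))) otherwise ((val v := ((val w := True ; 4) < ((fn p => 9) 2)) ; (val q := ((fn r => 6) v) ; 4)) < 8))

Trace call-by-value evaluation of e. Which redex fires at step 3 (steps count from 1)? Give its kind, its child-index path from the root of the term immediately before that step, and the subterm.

Working:
step 0: (if ((\x.false) 4) then ((let y = (\z.false) in (6 - ((\u.0) false))) < (8 - ((2 + 2) * (1 * 7)))) else ((let v = ((let w = true in 4) < ((\p.9) 2)) in (let q = ((\r.6) v) in 4)) < 8))
step 1: [beta@0] (if false then ((let y = (\z.false) in (6 - ((\u.0) false))) < (8 - ((2 + 2) * (1 * 7)))) else ((let v = ((let w = true in 4) < ((\p.9) 2)) in (let q = ((\r.6) v) in 4)) < 8))
step 2: [if@root] ((let v = ((let w = true in 4) < ((\p.9) 2)) in (let q = ((\r.6) v) in 4)) < 8)
step 3: [let@0.0.0] ((let v = (4 < ((\p.9) 2)) in (let q = ((\r.6) v) in 4)) < 8)

Answer: let at 0.0.0 : (let w = true in 4)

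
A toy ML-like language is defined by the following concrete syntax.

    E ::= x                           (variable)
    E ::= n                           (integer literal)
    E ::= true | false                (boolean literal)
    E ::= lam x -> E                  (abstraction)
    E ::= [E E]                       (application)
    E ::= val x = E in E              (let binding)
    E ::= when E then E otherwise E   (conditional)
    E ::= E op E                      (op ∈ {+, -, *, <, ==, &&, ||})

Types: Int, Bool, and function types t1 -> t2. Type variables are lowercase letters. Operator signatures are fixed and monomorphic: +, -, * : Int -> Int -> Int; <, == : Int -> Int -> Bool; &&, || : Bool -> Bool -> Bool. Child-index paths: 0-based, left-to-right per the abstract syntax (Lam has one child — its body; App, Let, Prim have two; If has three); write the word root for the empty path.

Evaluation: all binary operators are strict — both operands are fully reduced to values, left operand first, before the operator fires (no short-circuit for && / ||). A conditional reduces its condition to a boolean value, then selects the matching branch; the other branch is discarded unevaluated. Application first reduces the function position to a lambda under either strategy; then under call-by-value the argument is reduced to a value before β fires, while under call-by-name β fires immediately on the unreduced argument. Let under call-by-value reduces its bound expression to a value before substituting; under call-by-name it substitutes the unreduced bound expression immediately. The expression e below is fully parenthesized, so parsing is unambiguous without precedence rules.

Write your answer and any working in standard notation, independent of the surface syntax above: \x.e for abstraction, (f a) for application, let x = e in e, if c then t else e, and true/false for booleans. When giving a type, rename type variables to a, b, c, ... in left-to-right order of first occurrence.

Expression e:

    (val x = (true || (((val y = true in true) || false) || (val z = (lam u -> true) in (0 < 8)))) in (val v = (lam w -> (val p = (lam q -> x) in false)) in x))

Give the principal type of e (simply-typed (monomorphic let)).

Working:
  unify Bool ~ Bool
let y : Bool
  unify Bool ~ Bool
  unify Bool ~ Bool
  unify Bool ~ Bool
\u._ : a -> Bool
let z : a -> Bool
  unify Int ~ Int
  unify Int ~ Int
  unify Bool ~ Bool
  unify Bool ~ Bool
let x : Bool
x : Bool
\q._ : c -> Bool
let p : c -> Bool
\w._ : b -> Bool
let v : b -> Bool
x : Bool

Answer: Bool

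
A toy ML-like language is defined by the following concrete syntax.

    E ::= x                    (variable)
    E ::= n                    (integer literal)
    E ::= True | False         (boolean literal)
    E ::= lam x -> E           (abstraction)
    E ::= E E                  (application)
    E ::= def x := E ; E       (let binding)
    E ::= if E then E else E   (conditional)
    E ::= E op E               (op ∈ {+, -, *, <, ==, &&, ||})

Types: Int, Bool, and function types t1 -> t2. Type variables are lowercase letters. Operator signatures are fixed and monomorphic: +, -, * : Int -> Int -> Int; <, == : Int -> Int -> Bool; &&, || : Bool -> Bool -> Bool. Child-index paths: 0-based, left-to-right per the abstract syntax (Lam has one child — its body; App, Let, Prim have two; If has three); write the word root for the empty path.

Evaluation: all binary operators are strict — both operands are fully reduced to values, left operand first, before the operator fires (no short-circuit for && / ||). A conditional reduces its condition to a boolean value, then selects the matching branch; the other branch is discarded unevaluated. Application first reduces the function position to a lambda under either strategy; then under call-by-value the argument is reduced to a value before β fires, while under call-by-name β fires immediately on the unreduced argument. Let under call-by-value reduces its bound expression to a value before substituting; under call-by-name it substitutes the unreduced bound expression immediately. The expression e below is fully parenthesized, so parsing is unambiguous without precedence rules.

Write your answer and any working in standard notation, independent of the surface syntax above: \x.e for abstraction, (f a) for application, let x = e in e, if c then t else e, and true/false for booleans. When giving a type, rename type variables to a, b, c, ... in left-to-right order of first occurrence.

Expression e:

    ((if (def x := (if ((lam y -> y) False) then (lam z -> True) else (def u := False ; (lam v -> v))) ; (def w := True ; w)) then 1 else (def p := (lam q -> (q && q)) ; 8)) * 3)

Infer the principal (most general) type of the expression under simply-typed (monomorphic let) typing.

Trace:
y : a
\y._ : a -> a
  unify a -> a ~ Bool -> b
  unify a ~ Bool
  unify Bool ~ b
_ _ : Bool
  unify Bool ~ Bool
\z._ : c -> Bool
let u : Bool
v : d
\v._ : d -> d
  unify c -> Bool ~ d -> d
  unify c ~ d
  unify Bool ~ d
let x : Bool -> Bool
let w : Bool
w : Bool
  unify Bool ~ Bool
q : e
  unify e ~ Bool
q : Bool
  unify Bool ~ Bool
\q._ : Bool -> Bool
let p : Bool -> Bool
  unify Int ~ Int
  unify Int ~ Int
  unify Int ~ Int

Answer: Int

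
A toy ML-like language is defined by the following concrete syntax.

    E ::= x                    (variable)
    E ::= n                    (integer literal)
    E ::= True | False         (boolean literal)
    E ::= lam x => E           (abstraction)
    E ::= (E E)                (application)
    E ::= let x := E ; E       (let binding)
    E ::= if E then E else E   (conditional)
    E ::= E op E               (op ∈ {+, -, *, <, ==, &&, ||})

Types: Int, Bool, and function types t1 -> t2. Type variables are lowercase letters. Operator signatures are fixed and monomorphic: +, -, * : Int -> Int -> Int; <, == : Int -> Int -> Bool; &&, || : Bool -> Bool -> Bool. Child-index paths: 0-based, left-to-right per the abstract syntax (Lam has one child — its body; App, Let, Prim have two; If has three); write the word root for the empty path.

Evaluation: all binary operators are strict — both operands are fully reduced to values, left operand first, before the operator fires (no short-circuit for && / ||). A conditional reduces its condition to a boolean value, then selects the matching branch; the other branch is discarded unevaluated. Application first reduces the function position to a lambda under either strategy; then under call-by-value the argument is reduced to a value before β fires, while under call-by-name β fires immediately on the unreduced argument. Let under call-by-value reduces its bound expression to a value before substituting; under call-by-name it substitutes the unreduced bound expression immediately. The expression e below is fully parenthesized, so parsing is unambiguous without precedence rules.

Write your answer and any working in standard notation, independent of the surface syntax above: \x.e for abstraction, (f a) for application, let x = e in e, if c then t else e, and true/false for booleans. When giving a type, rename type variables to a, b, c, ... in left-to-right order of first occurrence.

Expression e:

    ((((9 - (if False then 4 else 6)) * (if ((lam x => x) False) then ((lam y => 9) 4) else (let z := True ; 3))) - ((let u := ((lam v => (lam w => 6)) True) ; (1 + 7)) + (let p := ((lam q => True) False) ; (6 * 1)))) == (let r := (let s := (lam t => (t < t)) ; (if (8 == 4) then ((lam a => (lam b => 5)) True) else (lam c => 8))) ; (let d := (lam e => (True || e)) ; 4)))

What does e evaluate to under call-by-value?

Working:
step 0: ((((9 - (if false then 4 else 6)) * (if ((\x.x) false) then ((\y.9) 4) else (let z = true in 3))) - ((let u = ((\v.(\w.6)) true) in (1 + 7)) + (let p = ((\q.true) false) in (6 * 1)))) == (let r = (let s = (\t.(t < t)) in (if (8 == 4) then ((\a.(\b.5)) true) else (\c.8))) in (let d = (\e.(true || e)) in 4)))
step 1: [if@0.0.0.1] ((((9 - 6) * (if ((\x.x) false) then ((\y.9) 4) else (let z = true in 3))) - ((let u = ((\v.(\w.6)) true) in (1 + 7)) + (let p = ((\q.true) false) in (6 * 1)))) == (let r = (let s = (\t.(t < t)) in (if (8 == 4) then ((\a.(\b.5)) true) else (\c.8))) in (let d = (\e.(true || e)) in 4)))
step 2: [delta@0.0.0] (((3 * (if ((\x.x) false) then ((\y.9) 4) else (let z = true in 3))) - ((let u = ((\v.(\w.6)) true) in (1 + 7)) + (let p = ((\q.true) false) in (6 * 1)))) == (let r = (let s = (\t.(t < t)) in (if (8 == 4) then ((\a.(\b.5)) true) else (\c.8))) in (let d = (\e.(true || e)) in 4)))
step 3: [beta@0.0.1.0] (((3 * (if false then ((\y.9) 4) else (let z = true in 3))) - ((let u = ((\v.(\w.6)) true) in (1 + 7)) + (let p = ((\q.true) false) in (6 * 1)))) == (let r = (let s = (\t.(t < t)) in (if (8 == 4) then ((\a.(\b.5)) true) else (\c.8))) in (let d = (\e.(true || e)) in 4)))
step 4: [if@0.0.1] (((3 * (let z = true in 3)) - ((let u = ((\v.(\w.6)) true) in (1 + 7)) + (let p = ((\q.true) false) in (6 * 1)))) == (let r = (let s = (\t.(t < t)) in (if (8 == 4) then ((\a.(\b.5)) true) else (\c.8))) in (let d = (\e.(true || e)) in 4)))
step 5: [let@0.0.1] (((3 * 3) - ((let u = ((\v.(\w.6)) true) in (1 + 7)) + (let p = ((\q.true) false) in (6 * 1)))) == (let r = (let s = (\t.(t < t)) in (if (8 == 4) then ((\a.(\b.5)) true) else (\c.8))) in (let d = (\e.(true || e)) in 4)))
step 6: [delta@0.0] ((9 - ((let u = ((\v.(\w.6)) true) in (1 + 7)) + (let p = ((\q.true) false) in (6 * 1)))) == (let r = (let s = (\t.(t < t)) in (if (8 == 4) then ((\a.(\b.5)) true) else (\c.8))) in (let d = (\e.(true || e)) in 4)))
step 7: [beta@0.1.0.0] ((9 - ((let u = (\w.6) in (1 + 7)) + (let p = ((\q.true) false) in (6 * 1)))) == (let r = (let s = (\t.(t < t)) in (if (8 == 4) then ((\a.(\b.5)) true) else (\c.8))) in (let d = (\e.(true || e)) in 4)))
step 8: [let@0.1.0] ((9 - ((1 + 7) + (let p = ((\q.true) false) in (6 * 1)))) == (let r = (let s = (\t.(t < t)) in (if (8 == 4) then ((\a.(\b.5)) true) else (\c.8))) in (let d = (\e.(true || e)) in 4)))
step 9: [delta@0.1.0] ((9 - (8 + (let p = ((\q.true) false) in (6 * 1)))) == (let r = (let s = (\t.(t < t)) in (if (8 == 4) then ((\a.(\b.5)) true) else (\c.8))) in (let d = (\e.(true || e)) in 4)))
step 10: [beta@0.1.1.0] ((9 - (8 + (let p = true in (6 * 1)))) == (let r = (let s = (\t.(t < t)) in (if (8 == 4) then ((\a.(\b.5)) true) else (\c.8))) in (let d = (\e.(true || e)) in 4)))
step 11: [let@0.1.1] ((9 - (8 + (6 * 1))) == (let r = (let s = (\t.(t < t)) in (if (8 == 4) then ((\a.(\b.5)) true) else (\c.8))) in (let d = (\e.(true || e)) in 4)))
step 12: [delta@0.1.1] ((9 - (8 + 6)) == (let r = (let s = (\t.(t < t)) in (if (8 == 4) then ((\a.(\b.5)) true) else (\c.8))) in (let d = (\e.(true || e)) in 4)))
step 13: [delta@0.1] ((9 - 14) == (let r = (let s = (\t.(t < t)) in (if (8 == 4) then ((\a.(\b.5)) true) else (\c.8))) in (let d = (\e.(true || e)) in 4)))
step 14: [delta@0] (-5 == (let r = (let s = (\t.(t < t)) in (if (8 == 4) then ((\a.(\b.5)) true) else (\c.8))) in (let d = (\e.(true || e)) in 4)))
step 15: [let@1.0] (-5 == (let r = (if (8 == 4) then ((\a.(\b.5)) true) else (\c.8)) in (let d = (\e.(true || e)) in 4)))
step 16: [delta@1.0.0] (-5 == (let r = (if false then ((\a.(\b.5)) true) else (\c.8)) in (let d = (\e.(true || e)) in 4)))
step 17: [if@1.0] (-5 == (let r = (\c.8) in (let d = (\e.(true || e)) in 4)))
step 18: [let@1] (-5 == (let d = (\e.(true || e)) in 4))
step 19: [let@1] (-5 == 4)
step 20: [delta@root] false

Answer: false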